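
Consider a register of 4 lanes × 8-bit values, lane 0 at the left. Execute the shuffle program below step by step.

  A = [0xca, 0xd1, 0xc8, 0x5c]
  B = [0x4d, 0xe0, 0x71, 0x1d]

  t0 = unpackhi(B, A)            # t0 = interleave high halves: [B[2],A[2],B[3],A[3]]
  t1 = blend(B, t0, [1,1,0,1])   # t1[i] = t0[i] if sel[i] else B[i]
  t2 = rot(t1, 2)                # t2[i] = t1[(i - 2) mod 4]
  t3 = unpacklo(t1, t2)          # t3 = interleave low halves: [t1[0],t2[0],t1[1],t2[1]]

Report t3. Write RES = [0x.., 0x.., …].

→ t0 |71|c8|1d|5c|
→ t1 |71|c8|71|5c|
→ t2 |71|5c|71|c8|
→ t3 |71|71|c8|5c|

RES = [0x71, 0x71, 0xc8, 0x5c]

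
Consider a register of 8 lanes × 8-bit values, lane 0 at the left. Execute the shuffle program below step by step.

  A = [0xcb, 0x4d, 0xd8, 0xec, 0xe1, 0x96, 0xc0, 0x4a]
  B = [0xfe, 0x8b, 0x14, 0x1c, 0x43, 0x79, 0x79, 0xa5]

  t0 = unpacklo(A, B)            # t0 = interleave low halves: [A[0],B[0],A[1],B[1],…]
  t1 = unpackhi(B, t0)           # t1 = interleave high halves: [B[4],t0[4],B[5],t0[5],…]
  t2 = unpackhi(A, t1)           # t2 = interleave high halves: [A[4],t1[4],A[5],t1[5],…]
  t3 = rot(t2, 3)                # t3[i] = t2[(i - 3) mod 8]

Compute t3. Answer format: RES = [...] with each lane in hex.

→ t0 |cb|fe|4d|8b|d8|14|ec|1c|
→ t1 |43|d8|79|14|79|ec|a5|1c|
→ t2 |e1|79|96|ec|c0|a5|4a|1c|
→ t3 |a5|4a|1c|e1|79|96|ec|c0|

RES = [ 0xa5  0x4a  0x1c  0xe1  0x79  0x96  0xec  0xc0 ]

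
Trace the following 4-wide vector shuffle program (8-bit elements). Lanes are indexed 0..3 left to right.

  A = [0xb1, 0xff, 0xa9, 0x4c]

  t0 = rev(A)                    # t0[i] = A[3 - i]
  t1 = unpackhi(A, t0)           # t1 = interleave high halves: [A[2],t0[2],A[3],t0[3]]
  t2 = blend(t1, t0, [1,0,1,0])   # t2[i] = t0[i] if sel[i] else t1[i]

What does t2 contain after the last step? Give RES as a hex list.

  t0: 4c a9 ff b1
  t1: a9 ff 4c b1
  t2: 4c ff ff b1

RES = [0x4c, 0xff, 0xff, 0xb1]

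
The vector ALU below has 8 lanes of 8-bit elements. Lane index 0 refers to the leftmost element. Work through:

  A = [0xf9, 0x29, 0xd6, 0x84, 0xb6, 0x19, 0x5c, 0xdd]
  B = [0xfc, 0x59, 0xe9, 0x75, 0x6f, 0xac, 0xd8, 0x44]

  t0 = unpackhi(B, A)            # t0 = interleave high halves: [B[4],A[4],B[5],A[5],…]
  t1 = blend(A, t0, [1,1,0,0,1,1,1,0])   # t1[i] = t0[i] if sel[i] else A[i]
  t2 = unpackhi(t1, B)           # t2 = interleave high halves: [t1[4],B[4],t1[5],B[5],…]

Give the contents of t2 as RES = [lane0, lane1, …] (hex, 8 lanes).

RES = [ 0xd8  0x6f  0x5c  0xac  0x44  0xd8  0xdd  0x44 ]

t0 = [0x6f, 0xb6, 0xac, 0x19, 0xd8, 0x5c, 0x44, 0xdd]
t1 = [0x6f, 0xb6, 0xd6, 0x84, 0xd8, 0x5c, 0x44, 0xdd]
t2 = [0xd8, 0x6f, 0x5c, 0xac, 0x44, 0xd8, 0xdd, 0x44]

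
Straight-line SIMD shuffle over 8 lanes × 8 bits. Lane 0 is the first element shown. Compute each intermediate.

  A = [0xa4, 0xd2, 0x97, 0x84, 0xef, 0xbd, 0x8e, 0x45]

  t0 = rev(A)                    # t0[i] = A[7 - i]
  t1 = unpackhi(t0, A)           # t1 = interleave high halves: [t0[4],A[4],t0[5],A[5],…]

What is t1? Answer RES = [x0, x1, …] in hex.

t0 = [0x45, 0x8e, 0xbd, 0xef, 0x84, 0x97, 0xd2, 0xa4]
t1 = [0x84, 0xef, 0x97, 0xbd, 0xd2, 0x8e, 0xa4, 0x45]

RES = [ 0x84  0xef  0x97  0xbd  0xd2  0x8e  0xa4  0x45 ]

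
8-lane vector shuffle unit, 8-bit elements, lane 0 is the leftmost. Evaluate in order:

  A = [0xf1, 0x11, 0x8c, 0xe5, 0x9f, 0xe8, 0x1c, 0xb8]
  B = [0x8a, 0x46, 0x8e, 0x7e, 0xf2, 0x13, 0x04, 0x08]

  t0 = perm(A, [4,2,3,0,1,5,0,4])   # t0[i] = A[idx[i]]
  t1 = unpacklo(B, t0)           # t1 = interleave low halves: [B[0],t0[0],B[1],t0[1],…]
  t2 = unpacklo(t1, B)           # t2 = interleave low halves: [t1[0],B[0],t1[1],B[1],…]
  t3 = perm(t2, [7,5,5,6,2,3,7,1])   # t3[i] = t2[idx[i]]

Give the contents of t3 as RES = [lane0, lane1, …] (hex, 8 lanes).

  t0: 9f 8c e5 f1 11 e8 f1 9f
  t1: 8a 9f 46 8c 8e e5 7e f1
  t2: 8a 8a 9f 46 46 8e 8c 7e
  t3: 7e 8e 8e 8c 9f 46 7e 8a

RES = [0x7e, 0x8e, 0x8e, 0x8c, 0x9f, 0x46, 0x7e, 0x8a]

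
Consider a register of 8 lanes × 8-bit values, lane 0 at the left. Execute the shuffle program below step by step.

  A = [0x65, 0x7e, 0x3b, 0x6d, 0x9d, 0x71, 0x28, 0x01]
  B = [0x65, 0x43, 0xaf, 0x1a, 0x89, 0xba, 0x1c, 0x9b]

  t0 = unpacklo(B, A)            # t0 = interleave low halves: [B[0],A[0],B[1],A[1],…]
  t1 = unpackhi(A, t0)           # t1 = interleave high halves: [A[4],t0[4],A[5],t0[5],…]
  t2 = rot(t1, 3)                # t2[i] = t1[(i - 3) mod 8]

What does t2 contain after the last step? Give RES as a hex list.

t0 = [0x65, 0x65, 0x43, 0x7e, 0xaf, 0x3b, 0x1a, 0x6d]
t1 = [0x9d, 0xaf, 0x71, 0x3b, 0x28, 0x1a, 0x01, 0x6d]
t2 = [0x1a, 0x01, 0x6d, 0x9d, 0xaf, 0x71, 0x3b, 0x28]

RES = [0x1a, 0x01, 0x6d, 0x9d, 0xaf, 0x71, 0x3b, 0x28]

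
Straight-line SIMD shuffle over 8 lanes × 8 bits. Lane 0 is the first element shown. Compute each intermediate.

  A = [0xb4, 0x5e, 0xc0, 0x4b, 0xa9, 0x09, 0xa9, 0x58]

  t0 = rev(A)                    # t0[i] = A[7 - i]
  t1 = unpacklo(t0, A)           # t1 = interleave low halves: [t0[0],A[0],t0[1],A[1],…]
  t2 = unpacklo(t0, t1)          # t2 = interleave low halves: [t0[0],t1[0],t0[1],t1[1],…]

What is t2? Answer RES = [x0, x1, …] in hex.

RES = [ 0x58  0x58  0xa9  0xb4  0x09  0xa9  0xa9  0x5e ]

t0 = [0x58, 0xa9, 0x09, 0xa9, 0x4b, 0xc0, 0x5e, 0xb4]
t1 = [0x58, 0xb4, 0xa9, 0x5e, 0x09, 0xc0, 0xa9, 0x4b]
t2 = [0x58, 0x58, 0xa9, 0xb4, 0x09, 0xa9, 0xa9, 0x5e]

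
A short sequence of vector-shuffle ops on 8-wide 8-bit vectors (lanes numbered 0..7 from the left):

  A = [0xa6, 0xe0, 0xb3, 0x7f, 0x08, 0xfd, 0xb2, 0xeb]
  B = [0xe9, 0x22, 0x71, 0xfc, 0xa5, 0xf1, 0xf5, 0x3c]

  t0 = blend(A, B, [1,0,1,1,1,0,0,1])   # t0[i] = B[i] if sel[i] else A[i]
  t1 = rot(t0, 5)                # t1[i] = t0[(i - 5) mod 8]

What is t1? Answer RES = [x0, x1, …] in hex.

RES = [ 0xfc  0xa5  0xfd  0xb2  0x3c  0xe9  0xe0  0x71 ]

→ t0 |e9|e0|71|fc|a5|fd|b2|3c|
→ t1 |fc|a5|fd|b2|3c|e9|e0|71|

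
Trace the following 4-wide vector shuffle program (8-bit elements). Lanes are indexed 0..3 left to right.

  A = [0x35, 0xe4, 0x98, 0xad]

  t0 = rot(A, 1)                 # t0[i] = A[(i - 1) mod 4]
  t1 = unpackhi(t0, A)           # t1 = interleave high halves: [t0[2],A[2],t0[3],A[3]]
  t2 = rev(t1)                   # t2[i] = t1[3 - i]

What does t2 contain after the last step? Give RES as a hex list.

RES = [ 0xad  0x98  0x98  0xe4 ]

t0 = [0xad, 0x35, 0xe4, 0x98]
t1 = [0xe4, 0x98, 0x98, 0xad]
t2 = [0xad, 0x98, 0x98, 0xe4]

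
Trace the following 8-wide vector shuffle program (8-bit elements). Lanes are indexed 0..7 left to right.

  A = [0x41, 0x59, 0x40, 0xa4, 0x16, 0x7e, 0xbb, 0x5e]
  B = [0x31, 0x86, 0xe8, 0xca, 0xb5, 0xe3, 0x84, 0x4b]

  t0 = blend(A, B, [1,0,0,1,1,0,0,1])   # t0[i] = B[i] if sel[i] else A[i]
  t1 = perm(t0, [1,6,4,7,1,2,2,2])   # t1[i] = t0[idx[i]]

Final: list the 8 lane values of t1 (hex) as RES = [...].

RES = [ 0x59  0xbb  0xb5  0x4b  0x59  0x40  0x40  0x40 ]

t0 = [0x31, 0x59, 0x40, 0xca, 0xb5, 0x7e, 0xbb, 0x4b]
t1 = [0x59, 0xbb, 0xb5, 0x4b, 0x59, 0x40, 0x40, 0x40]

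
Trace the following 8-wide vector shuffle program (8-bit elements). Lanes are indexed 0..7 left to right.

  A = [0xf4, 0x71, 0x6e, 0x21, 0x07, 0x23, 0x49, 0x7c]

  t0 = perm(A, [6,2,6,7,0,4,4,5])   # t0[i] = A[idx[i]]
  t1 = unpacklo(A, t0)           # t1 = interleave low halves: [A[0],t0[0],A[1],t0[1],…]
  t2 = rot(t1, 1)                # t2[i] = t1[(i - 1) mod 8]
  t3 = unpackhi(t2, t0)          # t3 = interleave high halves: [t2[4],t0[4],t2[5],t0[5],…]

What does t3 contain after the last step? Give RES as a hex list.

→ t0 |49|6e|49|7c|f4|07|07|23|
→ t1 |f4|49|71|6e|6e|49|21|7c|
→ t2 |7c|f4|49|71|6e|6e|49|21|
→ t3 |6e|f4|6e|07|49|07|21|23|

RES = [ 0x6e  0xf4  0x6e  0x07  0x49  0x07  0x21  0x23 ]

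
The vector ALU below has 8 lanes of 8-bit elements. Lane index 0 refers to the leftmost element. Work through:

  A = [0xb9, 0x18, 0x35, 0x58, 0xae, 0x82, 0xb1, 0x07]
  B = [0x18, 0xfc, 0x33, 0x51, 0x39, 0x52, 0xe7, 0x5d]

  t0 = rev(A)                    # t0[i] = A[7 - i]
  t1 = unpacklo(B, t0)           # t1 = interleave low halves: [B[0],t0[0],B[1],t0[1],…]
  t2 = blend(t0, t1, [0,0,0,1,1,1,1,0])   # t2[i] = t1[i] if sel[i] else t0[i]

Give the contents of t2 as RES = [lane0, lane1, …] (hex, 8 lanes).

t0 = [0x07, 0xb1, 0x82, 0xae, 0x58, 0x35, 0x18, 0xb9]
t1 = [0x18, 0x07, 0xfc, 0xb1, 0x33, 0x82, 0x51, 0xae]
t2 = [0x07, 0xb1, 0x82, 0xb1, 0x33, 0x82, 0x51, 0xb9]

RES = [ 0x07  0xb1  0x82  0xb1  0x33  0x82  0x51  0xb9 ]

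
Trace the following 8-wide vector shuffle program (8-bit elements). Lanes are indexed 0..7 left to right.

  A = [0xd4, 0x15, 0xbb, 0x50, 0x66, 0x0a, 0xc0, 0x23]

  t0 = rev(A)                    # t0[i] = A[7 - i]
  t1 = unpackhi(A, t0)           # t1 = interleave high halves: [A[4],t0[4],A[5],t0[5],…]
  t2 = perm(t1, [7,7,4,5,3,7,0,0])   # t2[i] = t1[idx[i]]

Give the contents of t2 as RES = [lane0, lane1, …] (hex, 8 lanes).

RES = [ 0xd4  0xd4  0xc0  0x15  0xbb  0xd4  0x66  0x66 ]

t0 = [0x23, 0xc0, 0x0a, 0x66, 0x50, 0xbb, 0x15, 0xd4]
t1 = [0x66, 0x50, 0x0a, 0xbb, 0xc0, 0x15, 0x23, 0xd4]
t2 = [0xd4, 0xd4, 0xc0, 0x15, 0xbb, 0xd4, 0x66, 0x66]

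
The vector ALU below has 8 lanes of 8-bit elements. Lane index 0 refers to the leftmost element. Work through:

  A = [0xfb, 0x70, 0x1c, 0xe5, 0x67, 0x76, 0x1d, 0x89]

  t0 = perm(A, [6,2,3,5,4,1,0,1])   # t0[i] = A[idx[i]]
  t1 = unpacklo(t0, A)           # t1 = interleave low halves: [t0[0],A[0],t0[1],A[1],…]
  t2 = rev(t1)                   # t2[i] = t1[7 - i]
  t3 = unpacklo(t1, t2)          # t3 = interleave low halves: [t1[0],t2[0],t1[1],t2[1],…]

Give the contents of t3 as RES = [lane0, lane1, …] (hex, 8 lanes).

t0 = [0x1d, 0x1c, 0xe5, 0x76, 0x67, 0x70, 0xfb, 0x70]
t1 = [0x1d, 0xfb, 0x1c, 0x70, 0xe5, 0x1c, 0x76, 0xe5]
t2 = [0xe5, 0x76, 0x1c, 0xe5, 0x70, 0x1c, 0xfb, 0x1d]
t3 = [0x1d, 0xe5, 0xfb, 0x76, 0x1c, 0x1c, 0x70, 0xe5]

RES = [0x1d, 0xe5, 0xfb, 0x76, 0x1c, 0x1c, 0x70, 0xe5]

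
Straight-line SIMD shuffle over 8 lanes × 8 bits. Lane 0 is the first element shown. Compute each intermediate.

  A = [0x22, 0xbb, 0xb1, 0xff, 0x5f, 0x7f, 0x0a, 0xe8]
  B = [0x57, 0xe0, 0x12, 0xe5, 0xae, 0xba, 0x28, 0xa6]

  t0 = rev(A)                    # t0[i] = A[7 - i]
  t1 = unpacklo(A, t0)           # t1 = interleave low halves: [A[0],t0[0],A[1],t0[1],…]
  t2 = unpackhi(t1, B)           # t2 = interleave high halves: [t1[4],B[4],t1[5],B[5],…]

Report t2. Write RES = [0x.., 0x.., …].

→ t0 |e8|0a|7f|5f|ff|b1|bb|22|
→ t1 |22|e8|bb|0a|b1|7f|ff|5f|
→ t2 |b1|ae|7f|ba|ff|28|5f|a6|

RES = [0xb1, 0xae, 0x7f, 0xba, 0xff, 0x28, 0x5f, 0xa6]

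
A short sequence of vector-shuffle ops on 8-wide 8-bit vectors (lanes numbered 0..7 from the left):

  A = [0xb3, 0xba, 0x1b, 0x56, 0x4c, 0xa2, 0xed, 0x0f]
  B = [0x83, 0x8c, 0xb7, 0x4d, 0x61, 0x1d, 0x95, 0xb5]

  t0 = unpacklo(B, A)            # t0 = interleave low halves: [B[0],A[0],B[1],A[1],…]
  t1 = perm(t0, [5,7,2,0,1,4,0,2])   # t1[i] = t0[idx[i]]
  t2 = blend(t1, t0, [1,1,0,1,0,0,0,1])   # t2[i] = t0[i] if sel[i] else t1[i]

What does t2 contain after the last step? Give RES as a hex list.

RES = [ 0x83  0xb3  0x8c  0xba  0xb3  0xb7  0x83  0x56 ]

  t0: 83 b3 8c ba b7 1b 4d 56
  t1: 1b 56 8c 83 b3 b7 83 8c
  t2: 83 b3 8c ba b3 b7 83 56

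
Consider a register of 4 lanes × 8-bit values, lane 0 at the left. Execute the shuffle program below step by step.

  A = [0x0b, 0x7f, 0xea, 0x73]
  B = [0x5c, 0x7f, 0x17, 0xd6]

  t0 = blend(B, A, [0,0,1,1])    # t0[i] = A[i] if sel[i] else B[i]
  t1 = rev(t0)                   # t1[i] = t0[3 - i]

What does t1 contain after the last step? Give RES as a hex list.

→ t0 |5c|7f|ea|73|
→ t1 |73|ea|7f|5c|

RES = [0x73, 0xea, 0x7f, 0x5c]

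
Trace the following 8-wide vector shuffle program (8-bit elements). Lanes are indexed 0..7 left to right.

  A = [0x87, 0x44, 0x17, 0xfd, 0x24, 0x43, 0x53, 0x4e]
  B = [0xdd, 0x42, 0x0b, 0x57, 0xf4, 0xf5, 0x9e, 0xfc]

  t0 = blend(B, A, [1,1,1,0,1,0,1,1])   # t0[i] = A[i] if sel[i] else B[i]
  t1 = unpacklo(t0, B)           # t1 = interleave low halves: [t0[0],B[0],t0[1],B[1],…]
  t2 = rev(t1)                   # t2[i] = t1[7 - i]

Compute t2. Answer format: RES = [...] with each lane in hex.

t0 = [0x87, 0x44, 0x17, 0x57, 0x24, 0xf5, 0x53, 0x4e]
t1 = [0x87, 0xdd, 0x44, 0x42, 0x17, 0x0b, 0x57, 0x57]
t2 = [0x57, 0x57, 0x0b, 0x17, 0x42, 0x44, 0xdd, 0x87]

RES = [0x57, 0x57, 0x0b, 0x17, 0x42, 0x44, 0xdd, 0x87]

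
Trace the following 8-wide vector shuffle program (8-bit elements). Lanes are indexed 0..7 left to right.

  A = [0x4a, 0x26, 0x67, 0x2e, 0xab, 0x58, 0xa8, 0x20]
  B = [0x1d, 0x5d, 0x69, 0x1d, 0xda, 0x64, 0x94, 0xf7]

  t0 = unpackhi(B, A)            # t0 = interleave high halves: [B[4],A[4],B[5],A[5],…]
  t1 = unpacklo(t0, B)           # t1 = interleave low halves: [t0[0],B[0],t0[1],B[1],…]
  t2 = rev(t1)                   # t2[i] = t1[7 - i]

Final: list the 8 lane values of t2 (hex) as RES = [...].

t0 = [0xda, 0xab, 0x64, 0x58, 0x94, 0xa8, 0xf7, 0x20]
t1 = [0xda, 0x1d, 0xab, 0x5d, 0x64, 0x69, 0x58, 0x1d]
t2 = [0x1d, 0x58, 0x69, 0x64, 0x5d, 0xab, 0x1d, 0xda]

RES = [ 0x1d  0x58  0x69  0x64  0x5d  0xab  0x1d  0xda ]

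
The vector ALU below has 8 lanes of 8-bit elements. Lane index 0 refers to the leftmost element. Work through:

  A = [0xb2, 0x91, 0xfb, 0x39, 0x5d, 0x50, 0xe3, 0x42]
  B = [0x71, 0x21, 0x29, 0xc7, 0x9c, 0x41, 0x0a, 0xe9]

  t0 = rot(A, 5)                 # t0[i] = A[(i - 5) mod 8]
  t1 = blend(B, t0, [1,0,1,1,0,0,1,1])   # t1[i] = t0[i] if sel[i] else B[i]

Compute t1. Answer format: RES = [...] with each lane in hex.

RES = [0x39, 0x21, 0x50, 0xe3, 0x9c, 0x41, 0x91, 0xfb]

t0 = [0x39, 0x5d, 0x50, 0xe3, 0x42, 0xb2, 0x91, 0xfb]
t1 = [0x39, 0x21, 0x50, 0xe3, 0x9c, 0x41, 0x91, 0xfb]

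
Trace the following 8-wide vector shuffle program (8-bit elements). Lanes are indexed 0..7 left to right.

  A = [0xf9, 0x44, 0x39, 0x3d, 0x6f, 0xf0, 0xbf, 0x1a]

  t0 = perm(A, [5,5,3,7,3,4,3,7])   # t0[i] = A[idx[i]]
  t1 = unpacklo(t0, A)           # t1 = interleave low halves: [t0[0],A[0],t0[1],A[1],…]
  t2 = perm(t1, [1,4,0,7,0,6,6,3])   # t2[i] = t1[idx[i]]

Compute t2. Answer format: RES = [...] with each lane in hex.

→ t0 |f0|f0|3d|1a|3d|6f|3d|1a|
→ t1 |f0|f9|f0|44|3d|39|1a|3d|
→ t2 |f9|3d|f0|3d|f0|1a|1a|44|

RES = [ 0xf9  0x3d  0xf0  0x3d  0xf0  0x1a  0x1a  0x44 ]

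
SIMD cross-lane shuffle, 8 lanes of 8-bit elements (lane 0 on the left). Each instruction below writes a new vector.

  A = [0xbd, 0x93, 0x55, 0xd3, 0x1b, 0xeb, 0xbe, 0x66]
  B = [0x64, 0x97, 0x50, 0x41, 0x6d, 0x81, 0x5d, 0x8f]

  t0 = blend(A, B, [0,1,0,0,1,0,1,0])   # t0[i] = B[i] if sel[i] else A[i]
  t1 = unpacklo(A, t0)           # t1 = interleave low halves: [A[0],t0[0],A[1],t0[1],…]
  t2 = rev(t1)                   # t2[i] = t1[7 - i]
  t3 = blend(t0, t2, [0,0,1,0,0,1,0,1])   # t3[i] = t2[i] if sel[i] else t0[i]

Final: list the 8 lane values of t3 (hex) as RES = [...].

→ t0 |bd|97|55|d3|6d|eb|5d|66|
→ t1 |bd|bd|93|97|55|55|d3|d3|
→ t2 |d3|d3|55|55|97|93|bd|bd|
→ t3 |bd|97|55|d3|6d|93|5d|bd|

RES = [0xbd, 0x97, 0x55, 0xd3, 0x6d, 0x93, 0x5d, 0xbd]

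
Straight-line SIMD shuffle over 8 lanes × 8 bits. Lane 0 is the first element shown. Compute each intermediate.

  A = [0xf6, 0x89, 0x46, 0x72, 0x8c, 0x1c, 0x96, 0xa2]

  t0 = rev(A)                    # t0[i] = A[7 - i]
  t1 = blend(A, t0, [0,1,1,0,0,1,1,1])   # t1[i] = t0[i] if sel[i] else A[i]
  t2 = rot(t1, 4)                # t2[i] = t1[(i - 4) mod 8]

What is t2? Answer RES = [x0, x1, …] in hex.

→ t0 |a2|96|1c|8c|72|46|89|f6|
→ t1 |f6|96|1c|72|8c|46|89|f6|
→ t2 |8c|46|89|f6|f6|96|1c|72|

RES = [0x8c, 0x46, 0x89, 0xf6, 0xf6, 0x96, 0x1c, 0x72]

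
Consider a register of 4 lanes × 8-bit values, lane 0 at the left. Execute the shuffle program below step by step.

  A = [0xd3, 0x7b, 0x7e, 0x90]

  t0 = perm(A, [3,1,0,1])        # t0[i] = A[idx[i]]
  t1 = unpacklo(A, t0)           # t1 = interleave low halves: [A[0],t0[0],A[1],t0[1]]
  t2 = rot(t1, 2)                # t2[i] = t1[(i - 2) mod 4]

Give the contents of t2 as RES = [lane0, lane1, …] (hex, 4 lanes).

RES = [ 0x7b  0x7b  0xd3  0x90 ]

  t0: 90 7b d3 7b
  t1: d3 90 7b 7b
  t2: 7b 7b d3 90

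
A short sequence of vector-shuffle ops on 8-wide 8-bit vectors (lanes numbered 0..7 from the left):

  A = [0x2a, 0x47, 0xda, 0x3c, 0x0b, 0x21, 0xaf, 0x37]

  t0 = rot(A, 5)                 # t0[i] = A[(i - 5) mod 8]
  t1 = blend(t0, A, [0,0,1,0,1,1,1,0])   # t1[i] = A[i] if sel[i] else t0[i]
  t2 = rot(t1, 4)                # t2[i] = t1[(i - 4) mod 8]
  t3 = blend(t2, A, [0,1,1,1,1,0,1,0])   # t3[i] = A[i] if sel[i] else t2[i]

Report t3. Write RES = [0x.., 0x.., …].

RES = [0x0b, 0x47, 0xda, 0x3c, 0x0b, 0x0b, 0xaf, 0xaf]

→ t0 |3c|0b|21|af|37|2a|47|da|
→ t1 |3c|0b|da|af|0b|21|af|da|
→ t2 |0b|21|af|da|3c|0b|da|af|
→ t3 |0b|47|da|3c|0b|0b|af|af|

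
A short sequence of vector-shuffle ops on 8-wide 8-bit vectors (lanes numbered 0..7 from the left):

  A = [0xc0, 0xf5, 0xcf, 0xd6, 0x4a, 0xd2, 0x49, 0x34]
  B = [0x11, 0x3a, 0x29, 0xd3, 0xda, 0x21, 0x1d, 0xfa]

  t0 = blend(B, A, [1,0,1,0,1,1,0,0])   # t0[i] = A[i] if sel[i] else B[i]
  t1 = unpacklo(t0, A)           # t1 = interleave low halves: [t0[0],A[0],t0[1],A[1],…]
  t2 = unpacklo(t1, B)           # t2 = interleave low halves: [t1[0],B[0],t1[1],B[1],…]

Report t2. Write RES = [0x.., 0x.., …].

RES = [0xc0, 0x11, 0xc0, 0x3a, 0x3a, 0x29, 0xf5, 0xd3]

→ t0 |c0|3a|cf|d3|4a|d2|1d|fa|
→ t1 |c0|c0|3a|f5|cf|cf|d3|d6|
→ t2 |c0|11|c0|3a|3a|29|f5|d3|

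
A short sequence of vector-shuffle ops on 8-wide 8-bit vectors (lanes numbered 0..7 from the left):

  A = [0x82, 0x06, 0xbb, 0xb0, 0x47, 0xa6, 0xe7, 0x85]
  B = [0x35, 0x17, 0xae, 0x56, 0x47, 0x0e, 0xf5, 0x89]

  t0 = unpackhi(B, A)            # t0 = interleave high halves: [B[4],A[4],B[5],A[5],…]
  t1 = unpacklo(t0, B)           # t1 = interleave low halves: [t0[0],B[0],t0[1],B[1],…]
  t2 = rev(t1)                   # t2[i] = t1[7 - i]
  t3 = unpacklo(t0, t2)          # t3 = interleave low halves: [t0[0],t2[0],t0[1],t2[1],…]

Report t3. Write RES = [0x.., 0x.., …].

RES = [0x47, 0x56, 0x47, 0xa6, 0x0e, 0xae, 0xa6, 0x0e]

→ t0 |47|47|0e|a6|f5|e7|89|85|
→ t1 |47|35|47|17|0e|ae|a6|56|
→ t2 |56|a6|ae|0e|17|47|35|47|
→ t3 |47|56|47|a6|0e|ae|a6|0e|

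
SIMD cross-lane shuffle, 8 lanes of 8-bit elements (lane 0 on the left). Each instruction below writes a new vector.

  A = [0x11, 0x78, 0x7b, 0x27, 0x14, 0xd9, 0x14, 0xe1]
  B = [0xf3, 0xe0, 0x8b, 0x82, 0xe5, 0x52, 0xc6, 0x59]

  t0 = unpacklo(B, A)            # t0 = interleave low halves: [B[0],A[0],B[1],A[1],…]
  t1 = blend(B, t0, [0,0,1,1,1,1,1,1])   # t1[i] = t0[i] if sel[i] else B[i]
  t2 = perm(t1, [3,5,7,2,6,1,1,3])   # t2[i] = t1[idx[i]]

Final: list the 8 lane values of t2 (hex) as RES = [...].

RES = [0x78, 0x7b, 0x27, 0xe0, 0x82, 0xe0, 0xe0, 0x78]

t0 = [0xf3, 0x11, 0xe0, 0x78, 0x8b, 0x7b, 0x82, 0x27]
t1 = [0xf3, 0xe0, 0xe0, 0x78, 0x8b, 0x7b, 0x82, 0x27]
t2 = [0x78, 0x7b, 0x27, 0xe0, 0x82, 0xe0, 0xe0, 0x78]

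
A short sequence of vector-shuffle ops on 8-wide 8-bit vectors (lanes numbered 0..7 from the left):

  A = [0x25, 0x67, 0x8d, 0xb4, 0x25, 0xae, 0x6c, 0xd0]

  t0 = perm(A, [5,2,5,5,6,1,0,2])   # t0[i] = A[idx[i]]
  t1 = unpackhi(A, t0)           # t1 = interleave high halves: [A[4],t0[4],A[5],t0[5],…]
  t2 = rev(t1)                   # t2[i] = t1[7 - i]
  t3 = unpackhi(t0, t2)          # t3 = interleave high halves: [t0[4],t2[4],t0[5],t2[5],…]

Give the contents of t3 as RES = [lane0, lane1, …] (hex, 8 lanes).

t0 = [0xae, 0x8d, 0xae, 0xae, 0x6c, 0x67, 0x25, 0x8d]
t1 = [0x25, 0x6c, 0xae, 0x67, 0x6c, 0x25, 0xd0, 0x8d]
t2 = [0x8d, 0xd0, 0x25, 0x6c, 0x67, 0xae, 0x6c, 0x25]
t3 = [0x6c, 0x67, 0x67, 0xae, 0x25, 0x6c, 0x8d, 0x25]

RES = [ 0x6c  0x67  0x67  0xae  0x25  0x6c  0x8d  0x25 ]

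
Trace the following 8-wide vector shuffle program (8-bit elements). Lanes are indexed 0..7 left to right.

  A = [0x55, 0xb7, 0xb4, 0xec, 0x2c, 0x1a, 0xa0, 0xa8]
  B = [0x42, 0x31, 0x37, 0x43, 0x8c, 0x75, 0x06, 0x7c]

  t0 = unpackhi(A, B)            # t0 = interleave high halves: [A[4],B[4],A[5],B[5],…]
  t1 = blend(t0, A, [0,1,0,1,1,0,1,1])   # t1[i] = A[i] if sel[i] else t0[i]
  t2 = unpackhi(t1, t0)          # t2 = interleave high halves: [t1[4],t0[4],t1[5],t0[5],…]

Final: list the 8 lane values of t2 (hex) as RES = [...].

RES = [0x2c, 0xa0, 0x06, 0x06, 0xa0, 0xa8, 0xa8, 0x7c]

t0 = [0x2c, 0x8c, 0x1a, 0x75, 0xa0, 0x06, 0xa8, 0x7c]
t1 = [0x2c, 0xb7, 0x1a, 0xec, 0x2c, 0x06, 0xa0, 0xa8]
t2 = [0x2c, 0xa0, 0x06, 0x06, 0xa0, 0xa8, 0xa8, 0x7c]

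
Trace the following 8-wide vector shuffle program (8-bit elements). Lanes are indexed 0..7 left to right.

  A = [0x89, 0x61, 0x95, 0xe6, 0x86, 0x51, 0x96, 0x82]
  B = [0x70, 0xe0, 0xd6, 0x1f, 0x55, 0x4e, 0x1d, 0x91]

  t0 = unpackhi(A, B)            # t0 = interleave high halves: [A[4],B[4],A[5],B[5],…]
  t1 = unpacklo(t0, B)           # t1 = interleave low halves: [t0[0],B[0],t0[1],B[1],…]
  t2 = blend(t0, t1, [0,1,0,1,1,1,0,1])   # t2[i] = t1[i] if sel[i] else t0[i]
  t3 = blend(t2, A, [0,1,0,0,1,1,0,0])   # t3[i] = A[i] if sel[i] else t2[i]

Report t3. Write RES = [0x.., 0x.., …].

t0 = [0x86, 0x55, 0x51, 0x4e, 0x96, 0x1d, 0x82, 0x91]
t1 = [0x86, 0x70, 0x55, 0xe0, 0x51, 0xd6, 0x4e, 0x1f]
t2 = [0x86, 0x70, 0x51, 0xe0, 0x51, 0xd6, 0x82, 0x1f]
t3 = [0x86, 0x61, 0x51, 0xe0, 0x86, 0x51, 0x82, 0x1f]

RES = [ 0x86  0x61  0x51  0xe0  0x86  0x51  0x82  0x1f ]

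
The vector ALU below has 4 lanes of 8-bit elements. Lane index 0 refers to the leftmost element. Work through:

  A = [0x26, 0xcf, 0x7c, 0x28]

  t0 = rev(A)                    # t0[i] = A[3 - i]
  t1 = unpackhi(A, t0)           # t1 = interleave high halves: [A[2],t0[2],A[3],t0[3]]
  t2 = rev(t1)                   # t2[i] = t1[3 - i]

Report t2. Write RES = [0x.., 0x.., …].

RES = [ 0x26  0x28  0xcf  0x7c ]

→ t0 |28|7c|cf|26|
→ t1 |7c|cf|28|26|
→ t2 |26|28|cf|7c|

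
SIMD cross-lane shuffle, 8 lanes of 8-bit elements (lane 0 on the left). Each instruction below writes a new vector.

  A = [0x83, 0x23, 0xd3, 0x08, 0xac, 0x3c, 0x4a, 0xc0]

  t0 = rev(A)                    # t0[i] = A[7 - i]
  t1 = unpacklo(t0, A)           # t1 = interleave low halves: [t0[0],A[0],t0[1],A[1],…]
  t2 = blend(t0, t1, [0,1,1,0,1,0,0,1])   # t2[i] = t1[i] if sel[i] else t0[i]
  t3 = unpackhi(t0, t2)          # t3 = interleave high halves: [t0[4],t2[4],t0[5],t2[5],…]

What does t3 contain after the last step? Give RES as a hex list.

t0 = [0xc0, 0x4a, 0x3c, 0xac, 0x08, 0xd3, 0x23, 0x83]
t1 = [0xc0, 0x83, 0x4a, 0x23, 0x3c, 0xd3, 0xac, 0x08]
t2 = [0xc0, 0x83, 0x4a, 0xac, 0x3c, 0xd3, 0x23, 0x08]
t3 = [0x08, 0x3c, 0xd3, 0xd3, 0x23, 0x23, 0x83, 0x08]

RES = [0x08, 0x3c, 0xd3, 0xd3, 0x23, 0x23, 0x83, 0x08]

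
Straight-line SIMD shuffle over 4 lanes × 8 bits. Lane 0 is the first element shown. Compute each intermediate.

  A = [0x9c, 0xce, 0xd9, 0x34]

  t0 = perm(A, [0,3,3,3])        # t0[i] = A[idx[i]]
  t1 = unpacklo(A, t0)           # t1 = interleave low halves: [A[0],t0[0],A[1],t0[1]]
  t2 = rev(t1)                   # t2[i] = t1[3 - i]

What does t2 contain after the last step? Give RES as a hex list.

RES = [ 0x34  0xce  0x9c  0x9c ]

  t0: 9c 34 34 34
  t1: 9c 9c ce 34
  t2: 34 ce 9c 9c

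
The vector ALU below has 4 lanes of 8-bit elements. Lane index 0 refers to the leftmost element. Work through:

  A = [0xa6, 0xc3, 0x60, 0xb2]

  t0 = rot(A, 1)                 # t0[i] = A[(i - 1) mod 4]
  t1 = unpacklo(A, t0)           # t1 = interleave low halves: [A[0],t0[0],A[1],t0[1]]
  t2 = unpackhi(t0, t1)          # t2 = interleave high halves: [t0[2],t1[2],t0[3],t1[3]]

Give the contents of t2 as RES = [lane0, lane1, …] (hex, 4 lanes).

RES = [ 0xc3  0xc3  0x60  0xa6 ]

→ t0 |b2|a6|c3|60|
→ t1 |a6|b2|c3|a6|
→ t2 |c3|c3|60|a6|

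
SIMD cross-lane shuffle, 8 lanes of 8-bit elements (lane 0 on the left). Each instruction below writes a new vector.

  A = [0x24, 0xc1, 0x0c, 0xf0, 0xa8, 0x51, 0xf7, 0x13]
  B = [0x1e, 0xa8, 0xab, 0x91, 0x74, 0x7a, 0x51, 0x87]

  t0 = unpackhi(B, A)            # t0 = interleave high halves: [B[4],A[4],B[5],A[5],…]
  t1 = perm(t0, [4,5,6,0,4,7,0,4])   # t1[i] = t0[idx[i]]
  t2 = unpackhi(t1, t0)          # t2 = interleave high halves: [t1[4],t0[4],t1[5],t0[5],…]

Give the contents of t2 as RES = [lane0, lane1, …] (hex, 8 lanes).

RES = [0x51, 0x51, 0x13, 0xf7, 0x74, 0x87, 0x51, 0x13]

→ t0 |74|a8|7a|51|51|f7|87|13|
→ t1 |51|f7|87|74|51|13|74|51|
→ t2 |51|51|13|f7|74|87|51|13|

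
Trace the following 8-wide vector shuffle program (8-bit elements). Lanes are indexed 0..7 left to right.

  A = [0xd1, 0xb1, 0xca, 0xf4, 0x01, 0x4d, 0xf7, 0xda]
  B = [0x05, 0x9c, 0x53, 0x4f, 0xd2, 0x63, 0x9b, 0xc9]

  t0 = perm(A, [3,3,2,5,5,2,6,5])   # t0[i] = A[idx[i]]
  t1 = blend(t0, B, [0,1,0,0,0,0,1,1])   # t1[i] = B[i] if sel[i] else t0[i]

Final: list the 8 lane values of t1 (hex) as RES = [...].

RES = [0xf4, 0x9c, 0xca, 0x4d, 0x4d, 0xca, 0x9b, 0xc9]

→ t0 |f4|f4|ca|4d|4d|ca|f7|4d|
→ t1 |f4|9c|ca|4d|4d|ca|9b|c9|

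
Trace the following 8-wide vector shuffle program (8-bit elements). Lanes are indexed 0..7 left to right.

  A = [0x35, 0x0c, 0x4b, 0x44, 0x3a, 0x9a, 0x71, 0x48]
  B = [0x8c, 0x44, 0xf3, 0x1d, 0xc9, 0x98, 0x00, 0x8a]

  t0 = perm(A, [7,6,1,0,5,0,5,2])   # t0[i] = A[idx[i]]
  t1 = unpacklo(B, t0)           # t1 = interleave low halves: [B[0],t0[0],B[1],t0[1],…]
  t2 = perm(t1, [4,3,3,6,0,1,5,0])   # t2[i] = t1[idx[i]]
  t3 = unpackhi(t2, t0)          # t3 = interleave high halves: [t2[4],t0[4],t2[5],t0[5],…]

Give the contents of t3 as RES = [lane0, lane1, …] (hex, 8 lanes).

RES = [0x8c, 0x9a, 0x48, 0x35, 0x0c, 0x9a, 0x8c, 0x4b]

t0 = [0x48, 0x71, 0x0c, 0x35, 0x9a, 0x35, 0x9a, 0x4b]
t1 = [0x8c, 0x48, 0x44, 0x71, 0xf3, 0x0c, 0x1d, 0x35]
t2 = [0xf3, 0x71, 0x71, 0x1d, 0x8c, 0x48, 0x0c, 0x8c]
t3 = [0x8c, 0x9a, 0x48, 0x35, 0x0c, 0x9a, 0x8c, 0x4b]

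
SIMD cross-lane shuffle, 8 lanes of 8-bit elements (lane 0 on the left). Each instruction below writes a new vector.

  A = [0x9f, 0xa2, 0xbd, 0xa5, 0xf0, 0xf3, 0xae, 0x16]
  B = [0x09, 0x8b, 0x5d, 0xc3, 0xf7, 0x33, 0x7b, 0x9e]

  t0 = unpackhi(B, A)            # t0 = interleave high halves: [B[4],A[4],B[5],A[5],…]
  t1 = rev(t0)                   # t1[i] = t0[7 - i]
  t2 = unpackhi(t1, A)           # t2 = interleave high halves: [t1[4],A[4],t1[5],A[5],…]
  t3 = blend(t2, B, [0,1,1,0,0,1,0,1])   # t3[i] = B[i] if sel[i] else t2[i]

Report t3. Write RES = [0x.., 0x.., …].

RES = [ 0xf3  0x8b  0x5d  0xf3  0xf0  0x33  0xf7  0x9e ]

→ t0 |f7|f0|33|f3|7b|ae|9e|16|
→ t1 |16|9e|ae|7b|f3|33|f0|f7|
→ t2 |f3|f0|33|f3|f0|ae|f7|16|
→ t3 |f3|8b|5d|f3|f0|33|f7|9e|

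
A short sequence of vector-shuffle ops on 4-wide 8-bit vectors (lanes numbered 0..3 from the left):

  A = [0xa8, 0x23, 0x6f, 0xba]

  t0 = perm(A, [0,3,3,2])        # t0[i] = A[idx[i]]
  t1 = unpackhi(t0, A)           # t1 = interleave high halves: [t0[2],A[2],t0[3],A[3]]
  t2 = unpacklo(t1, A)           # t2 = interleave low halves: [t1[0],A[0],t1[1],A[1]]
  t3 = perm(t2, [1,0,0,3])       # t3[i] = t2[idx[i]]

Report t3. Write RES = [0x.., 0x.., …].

RES = [ 0xa8  0xba  0xba  0x23 ]

  t0: a8 ba ba 6f
  t1: ba 6f 6f ba
  t2: ba a8 6f 23
  t3: a8 ba ba 23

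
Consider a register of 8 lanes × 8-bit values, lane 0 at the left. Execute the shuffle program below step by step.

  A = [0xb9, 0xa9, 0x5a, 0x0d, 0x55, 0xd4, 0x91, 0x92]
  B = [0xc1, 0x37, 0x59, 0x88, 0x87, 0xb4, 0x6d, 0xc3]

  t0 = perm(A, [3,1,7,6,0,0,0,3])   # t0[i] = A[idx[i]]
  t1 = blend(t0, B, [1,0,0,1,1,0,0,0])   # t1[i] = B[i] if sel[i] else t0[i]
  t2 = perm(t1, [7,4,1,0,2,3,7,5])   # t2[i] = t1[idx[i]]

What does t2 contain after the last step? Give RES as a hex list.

RES = [0x0d, 0x87, 0xa9, 0xc1, 0x92, 0x88, 0x0d, 0xb9]

t0 = [0x0d, 0xa9, 0x92, 0x91, 0xb9, 0xb9, 0xb9, 0x0d]
t1 = [0xc1, 0xa9, 0x92, 0x88, 0x87, 0xb9, 0xb9, 0x0d]
t2 = [0x0d, 0x87, 0xa9, 0xc1, 0x92, 0x88, 0x0d, 0xb9]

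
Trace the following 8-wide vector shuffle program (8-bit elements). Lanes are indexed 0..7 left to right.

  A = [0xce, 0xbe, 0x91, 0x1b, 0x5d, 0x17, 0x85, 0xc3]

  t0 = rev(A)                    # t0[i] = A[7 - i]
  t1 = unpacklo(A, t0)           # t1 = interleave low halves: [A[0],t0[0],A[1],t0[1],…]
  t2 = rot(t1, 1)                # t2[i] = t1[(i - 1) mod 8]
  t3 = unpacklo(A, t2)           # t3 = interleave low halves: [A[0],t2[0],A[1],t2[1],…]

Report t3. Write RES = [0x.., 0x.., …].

→ t0 |c3|85|17|5d|1b|91|be|ce|
→ t1 |ce|c3|be|85|91|17|1b|5d|
→ t2 |5d|ce|c3|be|85|91|17|1b|
→ t3 |ce|5d|be|ce|91|c3|1b|be|

RES = [ 0xce  0x5d  0xbe  0xce  0x91  0xc3  0x1b  0xbe ]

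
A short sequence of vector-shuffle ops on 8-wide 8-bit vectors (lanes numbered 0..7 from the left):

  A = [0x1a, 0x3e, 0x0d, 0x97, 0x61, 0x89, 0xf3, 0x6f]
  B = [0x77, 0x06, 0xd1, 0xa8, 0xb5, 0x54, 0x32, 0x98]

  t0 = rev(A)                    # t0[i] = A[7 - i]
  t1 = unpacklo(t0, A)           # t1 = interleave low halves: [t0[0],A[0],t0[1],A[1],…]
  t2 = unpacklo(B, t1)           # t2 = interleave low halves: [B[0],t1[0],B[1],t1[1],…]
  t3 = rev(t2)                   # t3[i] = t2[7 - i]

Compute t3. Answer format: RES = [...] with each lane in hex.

  t0: 6f f3 89 61 97 0d 3e 1a
  t1: 6f 1a f3 3e 89 0d 61 97
  t2: 77 6f 06 1a d1 f3 a8 3e
  t3: 3e a8 f3 d1 1a 06 6f 77

RES = [ 0x3e  0xa8  0xf3  0xd1  0x1a  0x06  0x6f  0x77 ]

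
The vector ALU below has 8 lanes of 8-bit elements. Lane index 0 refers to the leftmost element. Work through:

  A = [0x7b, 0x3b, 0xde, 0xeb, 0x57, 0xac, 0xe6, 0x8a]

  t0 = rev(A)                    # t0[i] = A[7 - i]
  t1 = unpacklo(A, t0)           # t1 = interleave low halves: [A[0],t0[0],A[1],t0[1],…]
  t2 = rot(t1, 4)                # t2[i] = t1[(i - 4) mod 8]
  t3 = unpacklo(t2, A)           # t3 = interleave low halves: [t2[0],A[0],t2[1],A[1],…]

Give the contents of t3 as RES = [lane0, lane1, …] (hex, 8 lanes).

t0 = [0x8a, 0xe6, 0xac, 0x57, 0xeb, 0xde, 0x3b, 0x7b]
t1 = [0x7b, 0x8a, 0x3b, 0xe6, 0xde, 0xac, 0xeb, 0x57]
t2 = [0xde, 0xac, 0xeb, 0x57, 0x7b, 0x8a, 0x3b, 0xe6]
t3 = [0xde, 0x7b, 0xac, 0x3b, 0xeb, 0xde, 0x57, 0xeb]

RES = [0xde, 0x7b, 0xac, 0x3b, 0xeb, 0xde, 0x57, 0xeb]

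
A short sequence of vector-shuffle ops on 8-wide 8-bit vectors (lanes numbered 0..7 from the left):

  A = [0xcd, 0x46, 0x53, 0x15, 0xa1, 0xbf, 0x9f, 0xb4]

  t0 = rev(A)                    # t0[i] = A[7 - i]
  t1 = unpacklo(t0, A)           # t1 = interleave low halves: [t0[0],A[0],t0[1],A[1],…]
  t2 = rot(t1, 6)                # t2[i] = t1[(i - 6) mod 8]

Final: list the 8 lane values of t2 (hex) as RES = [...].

→ t0 |b4|9f|bf|a1|15|53|46|cd|
→ t1 |b4|cd|9f|46|bf|53|a1|15|
→ t2 |9f|46|bf|53|a1|15|b4|cd|

RES = [ 0x9f  0x46  0xbf  0x53  0xa1  0x15  0xb4  0xcd ]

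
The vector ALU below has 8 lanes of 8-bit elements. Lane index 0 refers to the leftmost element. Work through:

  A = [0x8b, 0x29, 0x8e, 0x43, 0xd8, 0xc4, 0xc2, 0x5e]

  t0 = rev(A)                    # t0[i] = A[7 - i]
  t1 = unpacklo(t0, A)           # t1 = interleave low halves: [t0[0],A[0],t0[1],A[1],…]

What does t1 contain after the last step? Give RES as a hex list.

t0 = [0x5e, 0xc2, 0xc4, 0xd8, 0x43, 0x8e, 0x29, 0x8b]
t1 = [0x5e, 0x8b, 0xc2, 0x29, 0xc4, 0x8e, 0xd8, 0x43]

RES = [ 0x5e  0x8b  0xc2  0x29  0xc4  0x8e  0xd8  0x43 ]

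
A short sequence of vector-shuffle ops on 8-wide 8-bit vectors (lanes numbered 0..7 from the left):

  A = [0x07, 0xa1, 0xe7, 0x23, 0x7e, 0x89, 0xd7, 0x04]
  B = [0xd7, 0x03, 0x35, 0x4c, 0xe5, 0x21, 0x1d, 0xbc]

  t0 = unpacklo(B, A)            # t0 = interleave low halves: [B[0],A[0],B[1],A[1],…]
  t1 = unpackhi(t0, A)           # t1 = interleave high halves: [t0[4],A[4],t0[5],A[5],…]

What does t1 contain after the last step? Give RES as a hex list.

→ t0 |d7|07|03|a1|35|e7|4c|23|
→ t1 |35|7e|e7|89|4c|d7|23|04|

RES = [0x35, 0x7e, 0xe7, 0x89, 0x4c, 0xd7, 0x23, 0x04]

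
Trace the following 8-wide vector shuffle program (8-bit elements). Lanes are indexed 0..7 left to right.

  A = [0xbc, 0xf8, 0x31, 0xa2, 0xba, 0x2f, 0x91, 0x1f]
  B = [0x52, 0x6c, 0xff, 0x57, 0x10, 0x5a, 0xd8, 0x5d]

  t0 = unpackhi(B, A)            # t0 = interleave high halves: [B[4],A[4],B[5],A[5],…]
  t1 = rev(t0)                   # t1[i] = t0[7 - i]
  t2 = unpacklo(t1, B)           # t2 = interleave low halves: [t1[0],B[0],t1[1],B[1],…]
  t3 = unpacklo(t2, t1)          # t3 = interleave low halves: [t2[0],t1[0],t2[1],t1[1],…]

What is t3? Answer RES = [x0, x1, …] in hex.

RES = [ 0x1f  0x1f  0x52  0x5d  0x5d  0x91  0x6c  0xd8 ]

  t0: 10 ba 5a 2f d8 91 5d 1f
  t1: 1f 5d 91 d8 2f 5a ba 10
  t2: 1f 52 5d 6c 91 ff d8 57
  t3: 1f 1f 52 5d 5d 91 6c d8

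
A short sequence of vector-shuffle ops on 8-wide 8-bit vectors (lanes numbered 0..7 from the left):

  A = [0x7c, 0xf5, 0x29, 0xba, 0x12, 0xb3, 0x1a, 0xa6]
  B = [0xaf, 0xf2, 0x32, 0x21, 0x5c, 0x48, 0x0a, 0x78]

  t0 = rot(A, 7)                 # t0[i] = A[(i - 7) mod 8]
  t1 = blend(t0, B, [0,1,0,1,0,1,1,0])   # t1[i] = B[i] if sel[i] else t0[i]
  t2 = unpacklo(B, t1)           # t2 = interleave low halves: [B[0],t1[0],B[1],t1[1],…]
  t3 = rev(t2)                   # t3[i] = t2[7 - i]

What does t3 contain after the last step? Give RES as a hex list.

t0 = [0xf5, 0x29, 0xba, 0x12, 0xb3, 0x1a, 0xa6, 0x7c]
t1 = [0xf5, 0xf2, 0xba, 0x21, 0xb3, 0x48, 0x0a, 0x7c]
t2 = [0xaf, 0xf5, 0xf2, 0xf2, 0x32, 0xba, 0x21, 0x21]
t3 = [0x21, 0x21, 0xba, 0x32, 0xf2, 0xf2, 0xf5, 0xaf]

RES = [0x21, 0x21, 0xba, 0x32, 0xf2, 0xf2, 0xf5, 0xaf]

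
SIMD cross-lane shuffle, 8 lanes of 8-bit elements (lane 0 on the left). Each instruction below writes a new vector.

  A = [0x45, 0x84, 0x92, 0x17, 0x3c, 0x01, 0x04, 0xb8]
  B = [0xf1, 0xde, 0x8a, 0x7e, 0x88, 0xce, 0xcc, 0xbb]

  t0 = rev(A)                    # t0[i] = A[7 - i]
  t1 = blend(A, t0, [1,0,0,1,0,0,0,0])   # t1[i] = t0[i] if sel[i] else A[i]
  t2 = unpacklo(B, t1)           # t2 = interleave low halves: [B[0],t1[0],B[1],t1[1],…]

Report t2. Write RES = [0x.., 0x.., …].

  t0: b8 04 01 3c 17 92 84 45
  t1: b8 84 92 3c 3c 01 04 b8
  t2: f1 b8 de 84 8a 92 7e 3c

RES = [ 0xf1  0xb8  0xde  0x84  0x8a  0x92  0x7e  0x3c ]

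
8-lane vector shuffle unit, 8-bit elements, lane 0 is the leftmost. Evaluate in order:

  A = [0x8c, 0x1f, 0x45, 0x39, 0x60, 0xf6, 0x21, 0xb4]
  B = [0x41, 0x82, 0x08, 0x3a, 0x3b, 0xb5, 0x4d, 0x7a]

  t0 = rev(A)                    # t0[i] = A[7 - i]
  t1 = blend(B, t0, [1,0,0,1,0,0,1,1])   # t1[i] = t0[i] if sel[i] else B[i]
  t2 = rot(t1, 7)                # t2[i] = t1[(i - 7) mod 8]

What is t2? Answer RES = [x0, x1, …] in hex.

  t0: b4 21 f6 60 39 45 1f 8c
  t1: b4 82 08 60 3b b5 1f 8c
  t2: 82 08 60 3b b5 1f 8c b4

RES = [0x82, 0x08, 0x60, 0x3b, 0xb5, 0x1f, 0x8c, 0xb4]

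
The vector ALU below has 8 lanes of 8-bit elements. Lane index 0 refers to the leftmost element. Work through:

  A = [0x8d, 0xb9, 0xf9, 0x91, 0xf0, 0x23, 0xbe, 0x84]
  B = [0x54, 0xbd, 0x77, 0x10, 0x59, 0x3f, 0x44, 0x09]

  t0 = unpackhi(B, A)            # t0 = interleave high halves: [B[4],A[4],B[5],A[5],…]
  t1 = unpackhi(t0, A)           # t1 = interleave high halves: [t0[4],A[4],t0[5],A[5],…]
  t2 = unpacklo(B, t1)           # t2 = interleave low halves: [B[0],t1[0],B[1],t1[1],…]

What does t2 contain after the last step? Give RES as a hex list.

  t0: 59 f0 3f 23 44 be 09 84
  t1: 44 f0 be 23 09 be 84 84
  t2: 54 44 bd f0 77 be 10 23

RES = [ 0x54  0x44  0xbd  0xf0  0x77  0xbe  0x10  0x23 ]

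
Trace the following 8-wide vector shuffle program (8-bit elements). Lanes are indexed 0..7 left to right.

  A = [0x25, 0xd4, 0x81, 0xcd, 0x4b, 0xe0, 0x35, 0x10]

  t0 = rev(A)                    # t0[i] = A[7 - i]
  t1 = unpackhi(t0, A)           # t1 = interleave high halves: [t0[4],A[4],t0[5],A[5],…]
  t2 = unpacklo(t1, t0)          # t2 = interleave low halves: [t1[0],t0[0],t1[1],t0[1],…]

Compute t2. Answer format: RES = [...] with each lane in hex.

RES = [ 0xcd  0x10  0x4b  0x35  0x81  0xe0  0xe0  0x4b ]

  t0: 10 35 e0 4b cd 81 d4 25
  t1: cd 4b 81 e0 d4 35 25 10
  t2: cd 10 4b 35 81 e0 e0 4b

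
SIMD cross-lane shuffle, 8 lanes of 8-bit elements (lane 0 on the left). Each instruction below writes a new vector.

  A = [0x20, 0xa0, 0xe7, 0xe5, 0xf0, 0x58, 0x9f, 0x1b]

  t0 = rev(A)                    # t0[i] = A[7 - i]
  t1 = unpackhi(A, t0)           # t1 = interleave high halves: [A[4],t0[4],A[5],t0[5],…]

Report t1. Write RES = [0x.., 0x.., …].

RES = [0xf0, 0xe5, 0x58, 0xe7, 0x9f, 0xa0, 0x1b, 0x20]

  t0: 1b 9f 58 f0 e5 e7 a0 20
  t1: f0 e5 58 e7 9f a0 1b 20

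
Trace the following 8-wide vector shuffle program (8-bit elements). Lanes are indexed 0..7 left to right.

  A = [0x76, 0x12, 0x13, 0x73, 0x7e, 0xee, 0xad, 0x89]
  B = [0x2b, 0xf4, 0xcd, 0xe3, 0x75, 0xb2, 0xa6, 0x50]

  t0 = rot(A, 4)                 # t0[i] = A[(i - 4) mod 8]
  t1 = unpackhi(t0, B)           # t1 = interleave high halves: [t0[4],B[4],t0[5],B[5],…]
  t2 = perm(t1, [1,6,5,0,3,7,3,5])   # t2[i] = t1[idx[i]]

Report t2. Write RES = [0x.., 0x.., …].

RES = [ 0x75  0x73  0xa6  0x76  0xb2  0x50  0xb2  0xa6 ]

  t0: 7e ee ad 89 76 12 13 73
  t1: 76 75 12 b2 13 a6 73 50
  t2: 75 73 a6 76 b2 50 b2 a6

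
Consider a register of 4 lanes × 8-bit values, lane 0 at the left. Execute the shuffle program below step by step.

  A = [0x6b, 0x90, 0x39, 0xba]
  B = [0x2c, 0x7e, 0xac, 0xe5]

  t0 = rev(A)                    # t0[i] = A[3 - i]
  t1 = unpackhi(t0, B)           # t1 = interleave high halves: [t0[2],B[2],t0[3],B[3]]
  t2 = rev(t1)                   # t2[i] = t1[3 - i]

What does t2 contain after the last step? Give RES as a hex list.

RES = [0xe5, 0x6b, 0xac, 0x90]

  t0: ba 39 90 6b
  t1: 90 ac 6b e5
  t2: e5 6b ac 90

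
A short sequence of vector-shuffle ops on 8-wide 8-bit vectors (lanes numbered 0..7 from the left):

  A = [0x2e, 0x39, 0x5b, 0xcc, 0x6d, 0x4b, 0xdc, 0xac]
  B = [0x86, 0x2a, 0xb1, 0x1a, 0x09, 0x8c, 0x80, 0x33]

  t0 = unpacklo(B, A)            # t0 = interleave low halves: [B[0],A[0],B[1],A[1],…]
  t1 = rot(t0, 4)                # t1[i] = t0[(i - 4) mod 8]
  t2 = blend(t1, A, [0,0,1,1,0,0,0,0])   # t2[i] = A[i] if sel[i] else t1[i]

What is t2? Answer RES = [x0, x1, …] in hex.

  t0: 86 2e 2a 39 b1 5b 1a cc
  t1: b1 5b 1a cc 86 2e 2a 39
  t2: b1 5b 5b cc 86 2e 2a 39

RES = [0xb1, 0x5b, 0x5b, 0xcc, 0x86, 0x2e, 0x2a, 0x39]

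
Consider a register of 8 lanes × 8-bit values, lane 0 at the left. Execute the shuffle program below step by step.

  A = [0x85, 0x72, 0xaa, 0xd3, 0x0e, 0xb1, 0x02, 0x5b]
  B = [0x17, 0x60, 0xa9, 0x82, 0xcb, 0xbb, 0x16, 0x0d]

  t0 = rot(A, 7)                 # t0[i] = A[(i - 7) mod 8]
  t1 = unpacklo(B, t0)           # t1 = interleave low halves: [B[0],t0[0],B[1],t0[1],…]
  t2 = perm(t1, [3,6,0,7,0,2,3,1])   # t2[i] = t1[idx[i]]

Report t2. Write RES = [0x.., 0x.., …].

RES = [ 0xaa  0x82  0x17  0x0e  0x17  0x60  0xaa  0x72 ]

→ t0 |72|aa|d3|0e|b1|02|5b|85|
→ t1 |17|72|60|aa|a9|d3|82|0e|
→ t2 |aa|82|17|0e|17|60|aa|72|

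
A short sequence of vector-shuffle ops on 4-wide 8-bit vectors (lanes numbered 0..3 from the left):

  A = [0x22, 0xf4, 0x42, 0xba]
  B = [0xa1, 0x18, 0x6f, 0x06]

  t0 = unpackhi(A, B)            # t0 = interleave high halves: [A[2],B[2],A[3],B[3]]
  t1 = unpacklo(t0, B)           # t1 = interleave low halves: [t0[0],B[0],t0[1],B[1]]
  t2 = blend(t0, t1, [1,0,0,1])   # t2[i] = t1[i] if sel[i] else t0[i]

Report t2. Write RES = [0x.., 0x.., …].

  t0: 42 6f ba 06
  t1: 42 a1 6f 18
  t2: 42 6f ba 18

RES = [ 0x42  0x6f  0xba  0x18 ]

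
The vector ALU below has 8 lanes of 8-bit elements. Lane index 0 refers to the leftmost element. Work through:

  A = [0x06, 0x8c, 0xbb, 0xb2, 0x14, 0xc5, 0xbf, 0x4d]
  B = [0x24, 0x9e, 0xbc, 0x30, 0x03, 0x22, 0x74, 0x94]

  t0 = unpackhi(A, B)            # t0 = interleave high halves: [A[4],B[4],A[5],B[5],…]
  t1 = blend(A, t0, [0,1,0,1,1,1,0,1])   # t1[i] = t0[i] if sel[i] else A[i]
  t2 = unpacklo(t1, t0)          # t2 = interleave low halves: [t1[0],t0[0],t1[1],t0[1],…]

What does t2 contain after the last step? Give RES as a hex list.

RES = [0x06, 0x14, 0x03, 0x03, 0xbb, 0xc5, 0x22, 0x22]

t0 = [0x14, 0x03, 0xc5, 0x22, 0xbf, 0x74, 0x4d, 0x94]
t1 = [0x06, 0x03, 0xbb, 0x22, 0xbf, 0x74, 0xbf, 0x94]
t2 = [0x06, 0x14, 0x03, 0x03, 0xbb, 0xc5, 0x22, 0x22]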